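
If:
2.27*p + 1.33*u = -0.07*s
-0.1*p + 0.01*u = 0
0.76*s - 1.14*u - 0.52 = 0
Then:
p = -0.00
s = 0.64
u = -0.03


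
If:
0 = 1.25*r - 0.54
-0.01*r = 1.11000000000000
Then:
No Solution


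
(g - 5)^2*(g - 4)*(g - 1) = g^4 - 15*g^3 + 79*g^2 - 165*g + 100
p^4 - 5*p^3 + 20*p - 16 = (p - 4)*(p - 2)*(p - 1)*(p + 2)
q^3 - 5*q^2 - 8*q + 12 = (q - 6)*(q - 1)*(q + 2)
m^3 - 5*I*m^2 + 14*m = m*(m - 7*I)*(m + 2*I)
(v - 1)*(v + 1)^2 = v^3 + v^2 - v - 1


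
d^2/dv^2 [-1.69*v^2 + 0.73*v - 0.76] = -3.38000000000000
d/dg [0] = 0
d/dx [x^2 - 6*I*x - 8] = 2*x - 6*I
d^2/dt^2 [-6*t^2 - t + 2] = -12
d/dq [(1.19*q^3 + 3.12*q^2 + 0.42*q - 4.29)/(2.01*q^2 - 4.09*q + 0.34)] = (2.3919*q^4 - 9.7342*q^3 - 12.3912*q^2 + 19.3674*q - 17.4033)/(4.0401*q^4 - 16.4418*q^3 + 18.0949*q^2 - 2.7812*q + 0.1156)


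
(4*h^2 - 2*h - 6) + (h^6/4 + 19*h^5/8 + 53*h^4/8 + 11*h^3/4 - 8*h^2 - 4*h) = h^6/4 + 19*h^5/8 + 53*h^4/8 + 11*h^3/4 - 4*h^2 - 6*h - 6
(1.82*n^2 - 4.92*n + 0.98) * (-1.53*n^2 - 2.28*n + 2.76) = -2.7846*n^4 + 3.378*n^3 + 14.7414*n^2 - 15.8136*n + 2.7048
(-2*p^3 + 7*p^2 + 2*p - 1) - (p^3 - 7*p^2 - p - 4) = -3*p^3 + 14*p^2 + 3*p + 3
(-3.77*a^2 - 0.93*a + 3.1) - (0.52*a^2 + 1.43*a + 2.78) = -4.29*a^2 - 2.36*a + 0.32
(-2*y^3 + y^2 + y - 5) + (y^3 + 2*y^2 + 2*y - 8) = -y^3 + 3*y^2 + 3*y - 13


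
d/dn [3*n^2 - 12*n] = 6*n - 12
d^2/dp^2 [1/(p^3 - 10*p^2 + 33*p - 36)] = 2*(6*p^2 - 44*p + 81)/(p^7 - 24*p^6 + 246*p^5 - 1396*p^4 + 4737*p^3 - 9612*p^2 + 10800*p - 5184)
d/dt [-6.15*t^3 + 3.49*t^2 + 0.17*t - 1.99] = -18.45*t^2 + 6.98*t + 0.17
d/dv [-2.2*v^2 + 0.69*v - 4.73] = 0.69 - 4.4*v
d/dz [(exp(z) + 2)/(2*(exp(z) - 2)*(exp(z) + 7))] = (-exp(2*z) - 4*exp(z) - 24)*exp(z)/(2*(exp(4*z) + 10*exp(3*z) - 3*exp(2*z) - 140*exp(z) + 196))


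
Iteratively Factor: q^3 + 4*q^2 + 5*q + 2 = (q + 2)*(q^2 + 2*q + 1) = (q + 1)*(q + 2)*(q + 1)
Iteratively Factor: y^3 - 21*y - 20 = (y + 1)*(y^2 - y - 20) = (y + 1)*(y + 4)*(y - 5)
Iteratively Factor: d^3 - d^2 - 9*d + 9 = (d - 3)*(d^2 + 2*d - 3) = (d - 3)*(d + 3)*(d - 1)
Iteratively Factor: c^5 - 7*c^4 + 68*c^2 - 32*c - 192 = (c - 4)*(c^4 - 3*c^3 - 12*c^2 + 20*c + 48) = (c - 4)*(c + 2)*(c^3 - 5*c^2 - 2*c + 24) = (c - 4)*(c + 2)^2*(c^2 - 7*c + 12) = (c - 4)^2*(c + 2)^2*(c - 3)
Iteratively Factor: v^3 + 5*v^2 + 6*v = (v + 2)*(v^2 + 3*v) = (v + 2)*(v + 3)*(v)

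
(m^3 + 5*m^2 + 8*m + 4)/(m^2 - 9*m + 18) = (m^3 + 5*m^2 + 8*m + 4)/(m^2 - 9*m + 18)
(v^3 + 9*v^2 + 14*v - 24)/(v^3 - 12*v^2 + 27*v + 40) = (v^3 + 9*v^2 + 14*v - 24)/(v^3 - 12*v^2 + 27*v + 40)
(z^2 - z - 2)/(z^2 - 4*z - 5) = (z - 2)/(z - 5)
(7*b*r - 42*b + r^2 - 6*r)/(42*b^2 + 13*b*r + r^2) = (r - 6)/(6*b + r)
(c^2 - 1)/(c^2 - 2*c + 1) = (c + 1)/(c - 1)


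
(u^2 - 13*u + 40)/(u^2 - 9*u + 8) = (u - 5)/(u - 1)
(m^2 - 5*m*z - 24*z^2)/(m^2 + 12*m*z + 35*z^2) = (m^2 - 5*m*z - 24*z^2)/(m^2 + 12*m*z + 35*z^2)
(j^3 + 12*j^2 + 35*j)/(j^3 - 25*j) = (j + 7)/(j - 5)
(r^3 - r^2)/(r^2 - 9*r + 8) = r^2/(r - 8)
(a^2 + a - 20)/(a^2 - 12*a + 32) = (a + 5)/(a - 8)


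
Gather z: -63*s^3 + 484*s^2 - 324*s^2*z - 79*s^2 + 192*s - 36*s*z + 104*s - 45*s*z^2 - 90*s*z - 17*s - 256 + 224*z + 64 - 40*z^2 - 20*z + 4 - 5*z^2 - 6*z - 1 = -63*s^3 + 405*s^2 + 279*s + z^2*(-45*s - 45) + z*(-324*s^2 - 126*s + 198) - 189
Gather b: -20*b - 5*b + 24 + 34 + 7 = 65 - 25*b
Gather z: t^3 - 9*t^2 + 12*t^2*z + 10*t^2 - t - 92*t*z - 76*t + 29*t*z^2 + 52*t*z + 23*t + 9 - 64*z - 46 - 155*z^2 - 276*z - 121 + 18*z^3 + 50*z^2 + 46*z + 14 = t^3 + t^2 - 54*t + 18*z^3 + z^2*(29*t - 105) + z*(12*t^2 - 40*t - 294) - 144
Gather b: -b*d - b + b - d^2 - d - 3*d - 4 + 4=-b*d - d^2 - 4*d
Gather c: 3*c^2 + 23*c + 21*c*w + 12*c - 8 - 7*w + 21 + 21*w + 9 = 3*c^2 + c*(21*w + 35) + 14*w + 22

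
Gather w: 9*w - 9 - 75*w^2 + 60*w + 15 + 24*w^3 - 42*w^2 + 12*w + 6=24*w^3 - 117*w^2 + 81*w + 12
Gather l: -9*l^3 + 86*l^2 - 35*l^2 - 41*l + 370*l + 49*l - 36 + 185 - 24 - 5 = -9*l^3 + 51*l^2 + 378*l + 120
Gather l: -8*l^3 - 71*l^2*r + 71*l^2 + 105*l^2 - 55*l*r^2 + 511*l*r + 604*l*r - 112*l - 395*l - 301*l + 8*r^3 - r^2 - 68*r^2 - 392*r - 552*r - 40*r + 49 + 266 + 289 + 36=-8*l^3 + l^2*(176 - 71*r) + l*(-55*r^2 + 1115*r - 808) + 8*r^3 - 69*r^2 - 984*r + 640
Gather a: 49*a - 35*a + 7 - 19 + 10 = 14*a - 2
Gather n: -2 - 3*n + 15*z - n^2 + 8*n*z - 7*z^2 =-n^2 + n*(8*z - 3) - 7*z^2 + 15*z - 2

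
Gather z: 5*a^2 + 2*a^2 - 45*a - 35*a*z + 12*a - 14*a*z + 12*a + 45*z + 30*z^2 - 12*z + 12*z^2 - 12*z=7*a^2 - 21*a + 42*z^2 + z*(21 - 49*a)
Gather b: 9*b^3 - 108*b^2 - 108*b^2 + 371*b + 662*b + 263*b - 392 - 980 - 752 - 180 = 9*b^3 - 216*b^2 + 1296*b - 2304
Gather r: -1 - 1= -2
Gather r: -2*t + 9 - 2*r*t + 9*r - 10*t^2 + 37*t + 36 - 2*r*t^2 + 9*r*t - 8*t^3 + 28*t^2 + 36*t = r*(-2*t^2 + 7*t + 9) - 8*t^3 + 18*t^2 + 71*t + 45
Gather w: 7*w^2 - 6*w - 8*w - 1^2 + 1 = 7*w^2 - 14*w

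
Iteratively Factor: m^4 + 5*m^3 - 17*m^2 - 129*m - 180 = (m + 4)*(m^3 + m^2 - 21*m - 45) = (m + 3)*(m + 4)*(m^2 - 2*m - 15) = (m + 3)^2*(m + 4)*(m - 5)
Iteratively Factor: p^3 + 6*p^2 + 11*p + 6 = (p + 3)*(p^2 + 3*p + 2) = (p + 1)*(p + 3)*(p + 2)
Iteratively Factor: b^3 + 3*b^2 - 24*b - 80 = (b + 4)*(b^2 - b - 20) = (b - 5)*(b + 4)*(b + 4)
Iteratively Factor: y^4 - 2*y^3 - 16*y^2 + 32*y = (y - 2)*(y^3 - 16*y) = (y - 2)*(y + 4)*(y^2 - 4*y) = y*(y - 2)*(y + 4)*(y - 4)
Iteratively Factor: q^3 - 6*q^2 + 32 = (q + 2)*(q^2 - 8*q + 16) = (q - 4)*(q + 2)*(q - 4)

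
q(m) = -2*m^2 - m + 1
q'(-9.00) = 35.00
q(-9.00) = -152.00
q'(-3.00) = 11.00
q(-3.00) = -14.00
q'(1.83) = -8.32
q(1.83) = -7.53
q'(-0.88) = 2.52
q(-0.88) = 0.33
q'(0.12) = -1.48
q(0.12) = 0.85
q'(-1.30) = 4.20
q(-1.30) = -1.08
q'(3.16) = -13.64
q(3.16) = -22.13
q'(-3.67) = 13.68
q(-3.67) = -22.27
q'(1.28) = -6.12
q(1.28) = -3.56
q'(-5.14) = 19.56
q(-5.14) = -46.70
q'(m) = -4*m - 1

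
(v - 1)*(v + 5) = v^2 + 4*v - 5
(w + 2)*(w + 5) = w^2 + 7*w + 10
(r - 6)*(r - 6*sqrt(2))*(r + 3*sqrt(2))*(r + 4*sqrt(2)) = r^4 - 6*r^3 + sqrt(2)*r^3 - 60*r^2 - 6*sqrt(2)*r^2 - 144*sqrt(2)*r + 360*r + 864*sqrt(2)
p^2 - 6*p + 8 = (p - 4)*(p - 2)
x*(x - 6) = x^2 - 6*x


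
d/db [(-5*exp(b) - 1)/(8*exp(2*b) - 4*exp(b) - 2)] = (20*exp(2*b) + 8*exp(b) + 3)*exp(b)/(2*(16*exp(4*b) - 16*exp(3*b) - 4*exp(2*b) + 4*exp(b) + 1))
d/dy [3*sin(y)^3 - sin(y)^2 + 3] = (9*sin(y) - 2)*sin(y)*cos(y)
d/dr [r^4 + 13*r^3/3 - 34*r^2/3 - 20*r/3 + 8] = 4*r^3 + 13*r^2 - 68*r/3 - 20/3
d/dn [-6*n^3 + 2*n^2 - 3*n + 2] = -18*n^2 + 4*n - 3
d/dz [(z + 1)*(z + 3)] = 2*z + 4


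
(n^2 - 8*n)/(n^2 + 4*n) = (n - 8)/(n + 4)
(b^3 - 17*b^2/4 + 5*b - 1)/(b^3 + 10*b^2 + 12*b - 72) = (4*b^2 - 9*b + 2)/(4*(b^2 + 12*b + 36))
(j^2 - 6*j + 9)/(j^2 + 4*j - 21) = (j - 3)/(j + 7)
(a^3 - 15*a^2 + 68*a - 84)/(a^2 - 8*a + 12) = a - 7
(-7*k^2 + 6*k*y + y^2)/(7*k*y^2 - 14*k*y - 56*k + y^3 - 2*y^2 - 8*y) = (-k + y)/(y^2 - 2*y - 8)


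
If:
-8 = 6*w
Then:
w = -4/3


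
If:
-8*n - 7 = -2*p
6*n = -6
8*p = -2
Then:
No Solution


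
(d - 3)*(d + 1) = d^2 - 2*d - 3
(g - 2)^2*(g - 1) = g^3 - 5*g^2 + 8*g - 4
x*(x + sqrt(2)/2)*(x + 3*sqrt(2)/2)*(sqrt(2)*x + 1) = sqrt(2)*x^4 + 5*x^3 + 7*sqrt(2)*x^2/2 + 3*x/2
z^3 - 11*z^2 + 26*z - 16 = (z - 8)*(z - 2)*(z - 1)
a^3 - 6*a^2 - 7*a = a*(a - 7)*(a + 1)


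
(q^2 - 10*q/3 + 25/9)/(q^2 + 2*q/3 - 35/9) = (3*q - 5)/(3*q + 7)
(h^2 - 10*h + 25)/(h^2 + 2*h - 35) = (h - 5)/(h + 7)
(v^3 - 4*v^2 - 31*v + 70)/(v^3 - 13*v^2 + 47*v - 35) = (v^2 + 3*v - 10)/(v^2 - 6*v + 5)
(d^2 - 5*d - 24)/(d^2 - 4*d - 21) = (d - 8)/(d - 7)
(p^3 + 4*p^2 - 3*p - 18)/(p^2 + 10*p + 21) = (p^2 + p - 6)/(p + 7)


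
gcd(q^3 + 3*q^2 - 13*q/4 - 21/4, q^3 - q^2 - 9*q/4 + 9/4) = q - 3/2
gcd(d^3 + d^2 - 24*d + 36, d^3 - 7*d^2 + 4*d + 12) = d - 2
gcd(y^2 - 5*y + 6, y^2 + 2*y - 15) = y - 3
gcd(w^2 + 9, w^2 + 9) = w^2 + 9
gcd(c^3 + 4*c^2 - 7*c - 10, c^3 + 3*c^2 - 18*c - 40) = c + 5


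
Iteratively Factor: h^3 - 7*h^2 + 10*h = (h - 2)*(h^2 - 5*h) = (h - 5)*(h - 2)*(h)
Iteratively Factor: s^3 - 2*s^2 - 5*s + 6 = (s - 3)*(s^2 + s - 2) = (s - 3)*(s + 2)*(s - 1)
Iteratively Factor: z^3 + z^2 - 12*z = (z)*(z^2 + z - 12) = z*(z + 4)*(z - 3)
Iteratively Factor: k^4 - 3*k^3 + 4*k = (k + 1)*(k^3 - 4*k^2 + 4*k) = (k - 2)*(k + 1)*(k^2 - 2*k) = k*(k - 2)*(k + 1)*(k - 2)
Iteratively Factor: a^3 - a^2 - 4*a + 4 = (a + 2)*(a^2 - 3*a + 2) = (a - 2)*(a + 2)*(a - 1)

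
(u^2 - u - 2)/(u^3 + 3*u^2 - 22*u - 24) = (u - 2)/(u^2 + 2*u - 24)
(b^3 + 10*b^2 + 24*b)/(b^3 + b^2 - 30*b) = (b + 4)/(b - 5)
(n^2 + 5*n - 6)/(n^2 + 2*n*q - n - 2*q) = (n + 6)/(n + 2*q)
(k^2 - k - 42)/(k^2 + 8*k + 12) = (k - 7)/(k + 2)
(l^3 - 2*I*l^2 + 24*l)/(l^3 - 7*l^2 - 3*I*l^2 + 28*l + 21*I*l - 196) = l*(l - 6*I)/(l^2 - 7*l*(1 + I) + 49*I)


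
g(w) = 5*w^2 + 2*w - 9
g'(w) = 10*w + 2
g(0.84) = -3.79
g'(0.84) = 10.40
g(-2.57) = 18.88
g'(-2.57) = -23.70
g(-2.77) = 23.82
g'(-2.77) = -25.70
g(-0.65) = -8.19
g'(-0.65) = -4.50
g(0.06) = -8.86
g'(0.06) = 2.60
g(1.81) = 11.00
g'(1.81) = 20.10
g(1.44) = 4.25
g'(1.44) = 16.40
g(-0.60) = -8.40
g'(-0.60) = -4.00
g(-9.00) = 378.00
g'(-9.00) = -88.00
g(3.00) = 42.00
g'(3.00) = 32.00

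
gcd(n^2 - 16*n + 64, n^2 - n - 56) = n - 8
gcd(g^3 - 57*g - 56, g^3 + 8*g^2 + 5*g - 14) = g + 7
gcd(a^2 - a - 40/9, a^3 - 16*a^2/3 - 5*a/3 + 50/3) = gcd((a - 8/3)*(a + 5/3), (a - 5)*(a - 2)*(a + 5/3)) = a + 5/3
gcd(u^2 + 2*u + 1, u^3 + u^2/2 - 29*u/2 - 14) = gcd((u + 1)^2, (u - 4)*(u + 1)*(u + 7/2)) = u + 1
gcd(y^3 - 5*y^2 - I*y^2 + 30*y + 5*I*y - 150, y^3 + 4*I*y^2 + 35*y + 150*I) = y^2 - I*y + 30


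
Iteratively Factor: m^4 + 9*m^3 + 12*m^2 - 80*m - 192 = (m + 4)*(m^3 + 5*m^2 - 8*m - 48) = (m - 3)*(m + 4)*(m^2 + 8*m + 16) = (m - 3)*(m + 4)^2*(m + 4)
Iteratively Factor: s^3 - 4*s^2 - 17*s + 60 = (s + 4)*(s^2 - 8*s + 15) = (s - 3)*(s + 4)*(s - 5)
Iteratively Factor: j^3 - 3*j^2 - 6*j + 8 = (j + 2)*(j^2 - 5*j + 4) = (j - 1)*(j + 2)*(j - 4)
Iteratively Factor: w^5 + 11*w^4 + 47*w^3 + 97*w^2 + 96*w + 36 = (w + 2)*(w^4 + 9*w^3 + 29*w^2 + 39*w + 18) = (w + 2)^2*(w^3 + 7*w^2 + 15*w + 9) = (w + 2)^2*(w + 3)*(w^2 + 4*w + 3) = (w + 2)^2*(w + 3)^2*(w + 1)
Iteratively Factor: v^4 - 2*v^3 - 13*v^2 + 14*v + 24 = (v - 4)*(v^3 + 2*v^2 - 5*v - 6) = (v - 4)*(v + 1)*(v^2 + v - 6) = (v - 4)*(v + 1)*(v + 3)*(v - 2)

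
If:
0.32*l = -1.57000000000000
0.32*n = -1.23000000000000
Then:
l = -4.91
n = -3.84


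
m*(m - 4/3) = m^2 - 4*m/3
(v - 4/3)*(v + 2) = v^2 + 2*v/3 - 8/3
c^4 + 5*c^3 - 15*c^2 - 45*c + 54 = (c - 3)*(c - 1)*(c + 3)*(c + 6)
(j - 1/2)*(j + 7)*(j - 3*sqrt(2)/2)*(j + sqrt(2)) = j^4 - sqrt(2)*j^3/2 + 13*j^3/2 - 13*j^2/2 - 13*sqrt(2)*j^2/4 - 39*j/2 + 7*sqrt(2)*j/4 + 21/2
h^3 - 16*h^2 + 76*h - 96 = (h - 8)*(h - 6)*(h - 2)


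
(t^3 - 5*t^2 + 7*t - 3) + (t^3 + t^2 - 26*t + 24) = 2*t^3 - 4*t^2 - 19*t + 21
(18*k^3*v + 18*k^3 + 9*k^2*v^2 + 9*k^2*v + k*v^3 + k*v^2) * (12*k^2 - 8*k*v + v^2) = 216*k^5*v + 216*k^5 - 36*k^4*v^2 - 36*k^4*v - 42*k^3*v^3 - 42*k^3*v^2 + k^2*v^4 + k^2*v^3 + k*v^5 + k*v^4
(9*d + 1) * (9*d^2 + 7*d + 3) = 81*d^3 + 72*d^2 + 34*d + 3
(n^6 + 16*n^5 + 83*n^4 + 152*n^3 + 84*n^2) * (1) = n^6 + 16*n^5 + 83*n^4 + 152*n^3 + 84*n^2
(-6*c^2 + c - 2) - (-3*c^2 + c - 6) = 4 - 3*c^2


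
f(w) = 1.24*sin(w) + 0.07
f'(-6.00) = 1.19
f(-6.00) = 0.42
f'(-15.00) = -0.94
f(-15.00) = -0.74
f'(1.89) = -0.39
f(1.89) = 1.25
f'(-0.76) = 0.90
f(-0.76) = -0.78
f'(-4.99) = 0.34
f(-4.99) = 1.26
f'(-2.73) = -1.14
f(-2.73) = -0.43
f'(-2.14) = -0.67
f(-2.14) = -0.97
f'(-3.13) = -1.24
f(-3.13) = 0.06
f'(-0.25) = 1.20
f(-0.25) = -0.24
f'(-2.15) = -0.68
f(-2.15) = -0.97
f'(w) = 1.24*cos(w)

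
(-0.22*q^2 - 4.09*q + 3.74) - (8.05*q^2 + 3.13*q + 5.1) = -8.27*q^2 - 7.22*q - 1.36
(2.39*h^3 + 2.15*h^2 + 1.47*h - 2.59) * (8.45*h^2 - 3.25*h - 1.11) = 20.1955*h^5 + 10.4*h^4 + 2.7811*h^3 - 29.0495*h^2 + 6.7858*h + 2.8749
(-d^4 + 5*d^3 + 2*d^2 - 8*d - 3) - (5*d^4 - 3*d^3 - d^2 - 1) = -6*d^4 + 8*d^3 + 3*d^2 - 8*d - 2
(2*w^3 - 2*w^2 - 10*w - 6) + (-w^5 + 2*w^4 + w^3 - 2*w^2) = -w^5 + 2*w^4 + 3*w^3 - 4*w^2 - 10*w - 6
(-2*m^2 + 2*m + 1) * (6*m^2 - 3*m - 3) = -12*m^4 + 18*m^3 + 6*m^2 - 9*m - 3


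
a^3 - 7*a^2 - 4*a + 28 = (a - 7)*(a - 2)*(a + 2)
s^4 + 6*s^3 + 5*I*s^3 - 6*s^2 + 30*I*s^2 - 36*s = s*(s + 6)*(s + 2*I)*(s + 3*I)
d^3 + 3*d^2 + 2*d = d*(d + 1)*(d + 2)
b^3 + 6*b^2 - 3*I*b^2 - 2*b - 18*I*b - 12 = (b + 6)*(b - 2*I)*(b - I)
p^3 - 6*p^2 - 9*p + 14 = (p - 7)*(p - 1)*(p + 2)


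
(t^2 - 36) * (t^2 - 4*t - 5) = t^4 - 4*t^3 - 41*t^2 + 144*t + 180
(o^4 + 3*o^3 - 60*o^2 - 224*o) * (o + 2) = o^5 + 5*o^4 - 54*o^3 - 344*o^2 - 448*o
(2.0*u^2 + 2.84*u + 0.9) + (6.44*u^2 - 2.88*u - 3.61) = 8.44*u^2 - 0.04*u - 2.71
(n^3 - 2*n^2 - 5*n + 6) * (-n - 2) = -n^4 + 9*n^2 + 4*n - 12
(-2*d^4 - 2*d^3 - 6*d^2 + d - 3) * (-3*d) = 6*d^5 + 6*d^4 + 18*d^3 - 3*d^2 + 9*d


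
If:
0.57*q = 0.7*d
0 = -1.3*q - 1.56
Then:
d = -0.98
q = -1.20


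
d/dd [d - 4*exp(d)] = 1 - 4*exp(d)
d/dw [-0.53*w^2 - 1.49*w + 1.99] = -1.06*w - 1.49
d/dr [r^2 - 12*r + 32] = 2*r - 12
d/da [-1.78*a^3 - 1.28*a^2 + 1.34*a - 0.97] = -5.34*a^2 - 2.56*a + 1.34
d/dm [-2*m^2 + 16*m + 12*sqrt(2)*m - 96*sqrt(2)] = -4*m + 16 + 12*sqrt(2)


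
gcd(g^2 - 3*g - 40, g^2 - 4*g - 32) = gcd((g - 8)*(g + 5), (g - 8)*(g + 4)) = g - 8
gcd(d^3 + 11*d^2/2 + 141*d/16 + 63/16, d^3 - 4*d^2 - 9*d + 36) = d + 3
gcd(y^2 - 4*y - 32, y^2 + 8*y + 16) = y + 4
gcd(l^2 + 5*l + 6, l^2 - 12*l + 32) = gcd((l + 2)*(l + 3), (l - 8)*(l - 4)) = 1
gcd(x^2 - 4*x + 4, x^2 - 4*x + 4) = x^2 - 4*x + 4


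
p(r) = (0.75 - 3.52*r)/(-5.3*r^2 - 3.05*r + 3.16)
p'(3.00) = -0.05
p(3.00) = 0.18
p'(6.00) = -0.01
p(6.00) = 0.10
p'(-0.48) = -1.46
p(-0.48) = 0.72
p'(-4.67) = -0.05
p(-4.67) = -0.18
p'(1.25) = -0.35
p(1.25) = 0.41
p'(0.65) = -10.25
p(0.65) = 1.45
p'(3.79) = -0.03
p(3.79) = 0.15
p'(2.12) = -0.10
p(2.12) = 0.25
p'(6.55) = -0.01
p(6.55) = 0.09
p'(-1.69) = -1.62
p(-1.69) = -0.98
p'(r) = (0.75 - 3.52*r)*(10.6*r + 3.05)/(-5.3*r^2 - 3.05*r + 3.16)^2 - 3.52/(-5.3*r^2 - 3.05*r + 3.16)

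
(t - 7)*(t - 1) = t^2 - 8*t + 7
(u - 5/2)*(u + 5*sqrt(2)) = u^2 - 5*u/2 + 5*sqrt(2)*u - 25*sqrt(2)/2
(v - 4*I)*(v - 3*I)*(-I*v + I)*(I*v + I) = v^4 - 7*I*v^3 - 13*v^2 + 7*I*v + 12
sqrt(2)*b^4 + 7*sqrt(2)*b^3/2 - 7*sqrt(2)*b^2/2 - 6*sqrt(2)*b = b*(b - 3/2)*(b + 4)*(sqrt(2)*b + sqrt(2))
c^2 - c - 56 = (c - 8)*(c + 7)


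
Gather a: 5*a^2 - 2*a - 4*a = 5*a^2 - 6*a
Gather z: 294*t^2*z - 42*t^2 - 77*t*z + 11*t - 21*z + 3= -42*t^2 + 11*t + z*(294*t^2 - 77*t - 21) + 3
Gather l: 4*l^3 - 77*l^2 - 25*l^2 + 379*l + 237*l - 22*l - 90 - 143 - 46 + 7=4*l^3 - 102*l^2 + 594*l - 272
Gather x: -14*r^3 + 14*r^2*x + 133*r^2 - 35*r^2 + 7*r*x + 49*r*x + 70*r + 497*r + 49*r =-14*r^3 + 98*r^2 + 616*r + x*(14*r^2 + 56*r)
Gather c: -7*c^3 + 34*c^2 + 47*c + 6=-7*c^3 + 34*c^2 + 47*c + 6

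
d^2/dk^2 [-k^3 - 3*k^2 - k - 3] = -6*k - 6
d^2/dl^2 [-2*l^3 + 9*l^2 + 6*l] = 18 - 12*l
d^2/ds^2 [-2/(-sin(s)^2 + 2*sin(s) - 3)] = 4*(-2*sin(s)^4 + 3*sin(s)^3 + 7*sin(s)^2 - 9*sin(s) + 1)/(sin(s)^2 - 2*sin(s) + 3)^3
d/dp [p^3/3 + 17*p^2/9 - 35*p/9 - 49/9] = p^2 + 34*p/9 - 35/9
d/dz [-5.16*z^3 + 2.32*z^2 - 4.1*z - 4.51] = -15.48*z^2 + 4.64*z - 4.1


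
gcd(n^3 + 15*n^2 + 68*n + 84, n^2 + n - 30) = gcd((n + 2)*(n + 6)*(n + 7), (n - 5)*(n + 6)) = n + 6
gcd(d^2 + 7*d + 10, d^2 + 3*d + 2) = d + 2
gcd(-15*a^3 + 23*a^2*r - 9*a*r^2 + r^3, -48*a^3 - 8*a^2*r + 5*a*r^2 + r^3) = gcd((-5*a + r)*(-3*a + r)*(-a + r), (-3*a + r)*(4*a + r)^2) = -3*a + r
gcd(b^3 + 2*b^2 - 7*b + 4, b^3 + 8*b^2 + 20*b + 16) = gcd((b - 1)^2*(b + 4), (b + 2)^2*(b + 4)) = b + 4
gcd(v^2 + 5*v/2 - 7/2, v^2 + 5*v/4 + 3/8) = 1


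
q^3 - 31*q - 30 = (q - 6)*(q + 1)*(q + 5)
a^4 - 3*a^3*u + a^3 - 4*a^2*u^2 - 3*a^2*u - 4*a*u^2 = a*(a + 1)*(a - 4*u)*(a + u)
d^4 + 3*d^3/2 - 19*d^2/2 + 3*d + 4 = (d - 2)*(d - 1)*(d + 1/2)*(d + 4)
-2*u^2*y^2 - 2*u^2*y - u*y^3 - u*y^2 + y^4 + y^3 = y*(-2*u + y)*(u + y)*(y + 1)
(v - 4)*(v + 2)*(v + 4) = v^3 + 2*v^2 - 16*v - 32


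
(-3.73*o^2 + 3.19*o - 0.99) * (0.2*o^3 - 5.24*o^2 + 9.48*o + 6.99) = -0.746*o^5 + 20.1832*o^4 - 52.274*o^3 + 9.35609999999999*o^2 + 12.9129*o - 6.9201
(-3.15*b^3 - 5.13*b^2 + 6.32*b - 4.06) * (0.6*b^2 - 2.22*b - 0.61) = -1.89*b^5 + 3.915*b^4 + 17.1021*b^3 - 13.3371*b^2 + 5.158*b + 2.4766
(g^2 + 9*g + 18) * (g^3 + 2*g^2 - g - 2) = g^5 + 11*g^4 + 35*g^3 + 25*g^2 - 36*g - 36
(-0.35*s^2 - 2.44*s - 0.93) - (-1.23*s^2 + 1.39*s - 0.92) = 0.88*s^2 - 3.83*s - 0.01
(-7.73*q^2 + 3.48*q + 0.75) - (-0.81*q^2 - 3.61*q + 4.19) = -6.92*q^2 + 7.09*q - 3.44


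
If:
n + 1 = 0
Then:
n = -1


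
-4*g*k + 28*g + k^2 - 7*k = (-4*g + k)*(k - 7)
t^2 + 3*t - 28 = (t - 4)*(t + 7)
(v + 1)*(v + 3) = v^2 + 4*v + 3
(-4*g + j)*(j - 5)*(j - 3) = -4*g*j^2 + 32*g*j - 60*g + j^3 - 8*j^2 + 15*j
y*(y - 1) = y^2 - y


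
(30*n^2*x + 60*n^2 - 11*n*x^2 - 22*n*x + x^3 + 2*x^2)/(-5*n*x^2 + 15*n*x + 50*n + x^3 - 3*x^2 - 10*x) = (-6*n + x)/(x - 5)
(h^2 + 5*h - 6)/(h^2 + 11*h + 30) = (h - 1)/(h + 5)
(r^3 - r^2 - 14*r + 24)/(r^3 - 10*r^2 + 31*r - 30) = (r + 4)/(r - 5)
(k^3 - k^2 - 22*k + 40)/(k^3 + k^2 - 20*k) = (k - 2)/k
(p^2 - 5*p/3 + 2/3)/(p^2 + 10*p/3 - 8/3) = (p - 1)/(p + 4)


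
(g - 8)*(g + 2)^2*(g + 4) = g^4 - 44*g^2 - 144*g - 128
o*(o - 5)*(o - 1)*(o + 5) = o^4 - o^3 - 25*o^2 + 25*o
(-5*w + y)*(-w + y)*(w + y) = 5*w^3 - w^2*y - 5*w*y^2 + y^3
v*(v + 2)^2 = v^3 + 4*v^2 + 4*v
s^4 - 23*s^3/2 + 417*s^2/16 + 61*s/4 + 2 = (s - 8)*(s - 4)*(s + 1/4)^2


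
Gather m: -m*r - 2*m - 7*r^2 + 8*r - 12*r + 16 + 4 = m*(-r - 2) - 7*r^2 - 4*r + 20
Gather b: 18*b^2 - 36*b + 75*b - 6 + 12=18*b^2 + 39*b + 6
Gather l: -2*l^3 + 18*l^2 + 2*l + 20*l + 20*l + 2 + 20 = -2*l^3 + 18*l^2 + 42*l + 22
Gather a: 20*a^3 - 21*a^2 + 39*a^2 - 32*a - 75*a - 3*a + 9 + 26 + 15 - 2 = 20*a^3 + 18*a^2 - 110*a + 48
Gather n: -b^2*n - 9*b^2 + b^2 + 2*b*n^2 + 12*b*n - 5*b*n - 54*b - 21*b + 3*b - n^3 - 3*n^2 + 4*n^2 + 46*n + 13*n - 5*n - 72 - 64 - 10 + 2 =-8*b^2 - 72*b - n^3 + n^2*(2*b + 1) + n*(-b^2 + 7*b + 54) - 144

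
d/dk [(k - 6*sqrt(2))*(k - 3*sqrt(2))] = 2*k - 9*sqrt(2)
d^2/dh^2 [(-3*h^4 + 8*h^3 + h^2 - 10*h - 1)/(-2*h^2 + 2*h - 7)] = 2*(12*h^6 - 36*h^5 + 162*h^4 - 220*h^3 + 1272*h^2 - 1608*h + 81)/(8*h^6 - 24*h^5 + 108*h^4 - 176*h^3 + 378*h^2 - 294*h + 343)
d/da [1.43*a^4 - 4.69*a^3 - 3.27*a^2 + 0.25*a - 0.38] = 5.72*a^3 - 14.07*a^2 - 6.54*a + 0.25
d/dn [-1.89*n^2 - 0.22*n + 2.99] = -3.78*n - 0.22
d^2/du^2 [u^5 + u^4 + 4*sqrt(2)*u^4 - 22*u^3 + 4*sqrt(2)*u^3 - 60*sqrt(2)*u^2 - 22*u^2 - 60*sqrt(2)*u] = 20*u^3 + 12*u^2 + 48*sqrt(2)*u^2 - 132*u + 24*sqrt(2)*u - 120*sqrt(2) - 44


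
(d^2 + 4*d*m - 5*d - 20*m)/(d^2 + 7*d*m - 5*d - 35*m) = (d + 4*m)/(d + 7*m)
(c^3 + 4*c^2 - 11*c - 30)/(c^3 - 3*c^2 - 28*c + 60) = (c^2 - c - 6)/(c^2 - 8*c + 12)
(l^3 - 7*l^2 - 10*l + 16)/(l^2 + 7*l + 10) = (l^2 - 9*l + 8)/(l + 5)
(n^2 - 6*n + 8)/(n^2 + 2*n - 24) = (n - 2)/(n + 6)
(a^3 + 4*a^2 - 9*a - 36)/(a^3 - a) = (a^3 + 4*a^2 - 9*a - 36)/(a^3 - a)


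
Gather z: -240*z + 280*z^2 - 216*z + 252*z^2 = 532*z^2 - 456*z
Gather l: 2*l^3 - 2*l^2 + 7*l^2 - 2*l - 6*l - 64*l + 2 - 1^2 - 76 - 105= 2*l^3 + 5*l^2 - 72*l - 180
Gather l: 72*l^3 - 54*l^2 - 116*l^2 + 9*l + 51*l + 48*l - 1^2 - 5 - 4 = 72*l^3 - 170*l^2 + 108*l - 10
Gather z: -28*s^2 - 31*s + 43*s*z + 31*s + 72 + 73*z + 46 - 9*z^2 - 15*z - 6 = -28*s^2 - 9*z^2 + z*(43*s + 58) + 112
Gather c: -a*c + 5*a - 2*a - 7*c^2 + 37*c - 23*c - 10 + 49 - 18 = 3*a - 7*c^2 + c*(14 - a) + 21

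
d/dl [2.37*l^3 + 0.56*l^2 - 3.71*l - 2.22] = 7.11*l^2 + 1.12*l - 3.71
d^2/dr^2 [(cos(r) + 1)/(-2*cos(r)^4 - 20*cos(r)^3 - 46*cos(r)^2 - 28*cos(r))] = (376*(1 - cos(r)^2)^2/cos(r)^3 - 12*sin(r)^6/cos(r)^3 - 3*cos(r)^3 + 99*cos(r)^2 - 756*tan(r)^2 - 522 + 342/cos(r) - 756/cos(r)^3)/(2*(cos(r) + 2)^3*(cos(r) + 7)^3)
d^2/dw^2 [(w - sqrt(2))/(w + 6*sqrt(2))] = -14*sqrt(2)/(w + 6*sqrt(2))^3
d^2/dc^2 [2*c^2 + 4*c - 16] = 4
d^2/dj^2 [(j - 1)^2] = 2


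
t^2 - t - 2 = (t - 2)*(t + 1)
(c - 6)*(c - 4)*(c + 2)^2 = c^4 - 6*c^3 - 12*c^2 + 56*c + 96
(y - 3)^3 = y^3 - 9*y^2 + 27*y - 27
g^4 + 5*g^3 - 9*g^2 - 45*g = g*(g - 3)*(g + 3)*(g + 5)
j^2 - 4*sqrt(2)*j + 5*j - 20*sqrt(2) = (j + 5)*(j - 4*sqrt(2))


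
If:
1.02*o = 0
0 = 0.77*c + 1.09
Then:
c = -1.42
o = 0.00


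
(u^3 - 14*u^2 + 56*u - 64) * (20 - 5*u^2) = -5*u^5 + 70*u^4 - 260*u^3 + 40*u^2 + 1120*u - 1280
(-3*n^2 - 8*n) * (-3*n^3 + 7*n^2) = 9*n^5 + 3*n^4 - 56*n^3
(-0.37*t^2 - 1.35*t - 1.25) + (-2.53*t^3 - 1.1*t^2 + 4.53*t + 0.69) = -2.53*t^3 - 1.47*t^2 + 3.18*t - 0.56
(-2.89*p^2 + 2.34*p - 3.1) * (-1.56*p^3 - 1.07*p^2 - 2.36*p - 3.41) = 4.5084*p^5 - 0.5581*p^4 + 9.1526*p^3 + 7.6495*p^2 - 0.6634*p + 10.571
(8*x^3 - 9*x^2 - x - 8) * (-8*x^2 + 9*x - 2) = -64*x^5 + 144*x^4 - 89*x^3 + 73*x^2 - 70*x + 16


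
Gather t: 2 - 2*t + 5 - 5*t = 7 - 7*t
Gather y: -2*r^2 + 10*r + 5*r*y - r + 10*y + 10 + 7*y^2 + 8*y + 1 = -2*r^2 + 9*r + 7*y^2 + y*(5*r + 18) + 11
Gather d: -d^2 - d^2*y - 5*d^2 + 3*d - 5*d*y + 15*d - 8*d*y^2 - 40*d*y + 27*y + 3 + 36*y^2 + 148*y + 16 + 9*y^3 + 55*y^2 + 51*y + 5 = d^2*(-y - 6) + d*(-8*y^2 - 45*y + 18) + 9*y^3 + 91*y^2 + 226*y + 24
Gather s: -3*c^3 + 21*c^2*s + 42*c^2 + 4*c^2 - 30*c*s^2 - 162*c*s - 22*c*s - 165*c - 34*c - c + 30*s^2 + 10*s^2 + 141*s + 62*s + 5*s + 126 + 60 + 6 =-3*c^3 + 46*c^2 - 200*c + s^2*(40 - 30*c) + s*(21*c^2 - 184*c + 208) + 192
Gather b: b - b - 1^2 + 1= 0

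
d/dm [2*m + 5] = 2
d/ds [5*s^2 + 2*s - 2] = 10*s + 2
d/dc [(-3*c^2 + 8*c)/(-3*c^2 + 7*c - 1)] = (3*c^2 + 6*c - 8)/(9*c^4 - 42*c^3 + 55*c^2 - 14*c + 1)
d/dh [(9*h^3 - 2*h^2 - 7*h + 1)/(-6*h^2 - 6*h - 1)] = (-54*h^4 - 108*h^3 - 57*h^2 + 16*h + 13)/(36*h^4 + 72*h^3 + 48*h^2 + 12*h + 1)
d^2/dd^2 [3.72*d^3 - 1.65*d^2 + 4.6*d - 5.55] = 22.32*d - 3.3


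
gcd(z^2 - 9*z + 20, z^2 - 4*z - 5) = z - 5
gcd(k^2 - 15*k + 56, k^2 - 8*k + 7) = k - 7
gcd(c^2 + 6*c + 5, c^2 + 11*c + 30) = c + 5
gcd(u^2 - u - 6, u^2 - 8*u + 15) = u - 3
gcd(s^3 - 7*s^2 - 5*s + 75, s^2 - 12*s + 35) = s - 5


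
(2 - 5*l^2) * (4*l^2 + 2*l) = -20*l^4 - 10*l^3 + 8*l^2 + 4*l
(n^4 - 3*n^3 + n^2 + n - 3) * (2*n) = 2*n^5 - 6*n^4 + 2*n^3 + 2*n^2 - 6*n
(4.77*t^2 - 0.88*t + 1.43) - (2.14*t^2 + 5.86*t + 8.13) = 2.63*t^2 - 6.74*t - 6.7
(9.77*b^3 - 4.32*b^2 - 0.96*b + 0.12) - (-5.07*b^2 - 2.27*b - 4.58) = 9.77*b^3 + 0.75*b^2 + 1.31*b + 4.7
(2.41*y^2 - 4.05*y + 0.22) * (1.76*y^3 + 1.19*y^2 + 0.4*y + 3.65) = 4.2416*y^5 - 4.2601*y^4 - 3.4683*y^3 + 7.4383*y^2 - 14.6945*y + 0.803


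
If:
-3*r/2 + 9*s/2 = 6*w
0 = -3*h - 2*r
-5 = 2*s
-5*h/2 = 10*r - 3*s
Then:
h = 3/5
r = -9/10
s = -5/2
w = -33/20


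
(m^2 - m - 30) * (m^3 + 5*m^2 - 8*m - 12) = m^5 + 4*m^4 - 43*m^3 - 154*m^2 + 252*m + 360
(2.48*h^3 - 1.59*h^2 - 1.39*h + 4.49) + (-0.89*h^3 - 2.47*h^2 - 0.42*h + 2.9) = 1.59*h^3 - 4.06*h^2 - 1.81*h + 7.39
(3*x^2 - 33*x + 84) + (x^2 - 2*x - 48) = 4*x^2 - 35*x + 36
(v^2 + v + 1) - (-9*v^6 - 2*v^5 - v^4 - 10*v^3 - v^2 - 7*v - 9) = 9*v^6 + 2*v^5 + v^4 + 10*v^3 + 2*v^2 + 8*v + 10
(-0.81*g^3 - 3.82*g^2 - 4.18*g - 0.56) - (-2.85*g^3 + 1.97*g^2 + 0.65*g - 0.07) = 2.04*g^3 - 5.79*g^2 - 4.83*g - 0.49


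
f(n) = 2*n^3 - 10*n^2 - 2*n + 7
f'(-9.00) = 664.00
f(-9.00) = -2243.00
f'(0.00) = -2.00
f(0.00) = 7.00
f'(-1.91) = 58.09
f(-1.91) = -39.60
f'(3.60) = 3.76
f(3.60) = -36.49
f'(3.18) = -4.93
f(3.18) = -36.17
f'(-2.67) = 94.17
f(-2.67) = -97.02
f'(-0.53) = 10.29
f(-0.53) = 4.95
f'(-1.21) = 30.98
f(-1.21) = -8.76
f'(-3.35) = 132.34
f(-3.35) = -173.72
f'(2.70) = -12.26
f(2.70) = -31.93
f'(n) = 6*n^2 - 20*n - 2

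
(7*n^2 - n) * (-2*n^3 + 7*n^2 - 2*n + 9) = -14*n^5 + 51*n^4 - 21*n^3 + 65*n^2 - 9*n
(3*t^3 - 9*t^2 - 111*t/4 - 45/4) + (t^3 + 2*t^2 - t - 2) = 4*t^3 - 7*t^2 - 115*t/4 - 53/4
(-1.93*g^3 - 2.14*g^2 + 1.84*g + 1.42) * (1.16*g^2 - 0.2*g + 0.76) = -2.2388*g^5 - 2.0964*g^4 + 1.0956*g^3 - 0.3472*g^2 + 1.1144*g + 1.0792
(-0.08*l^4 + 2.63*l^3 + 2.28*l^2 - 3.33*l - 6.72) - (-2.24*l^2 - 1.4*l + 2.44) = -0.08*l^4 + 2.63*l^3 + 4.52*l^2 - 1.93*l - 9.16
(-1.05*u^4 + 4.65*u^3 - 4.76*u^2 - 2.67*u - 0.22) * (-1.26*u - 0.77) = 1.323*u^5 - 5.0505*u^4 + 2.4171*u^3 + 7.0294*u^2 + 2.3331*u + 0.1694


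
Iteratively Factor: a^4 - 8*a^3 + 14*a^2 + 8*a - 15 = (a + 1)*(a^3 - 9*a^2 + 23*a - 15) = (a - 1)*(a + 1)*(a^2 - 8*a + 15) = (a - 5)*(a - 1)*(a + 1)*(a - 3)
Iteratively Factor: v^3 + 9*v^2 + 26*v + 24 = (v + 4)*(v^2 + 5*v + 6) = (v + 2)*(v + 4)*(v + 3)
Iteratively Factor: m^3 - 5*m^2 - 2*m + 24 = (m - 3)*(m^2 - 2*m - 8) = (m - 4)*(m - 3)*(m + 2)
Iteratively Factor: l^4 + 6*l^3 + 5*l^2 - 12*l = (l + 3)*(l^3 + 3*l^2 - 4*l) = (l + 3)*(l + 4)*(l^2 - l) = (l - 1)*(l + 3)*(l + 4)*(l)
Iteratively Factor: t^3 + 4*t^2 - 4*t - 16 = (t + 2)*(t^2 + 2*t - 8) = (t + 2)*(t + 4)*(t - 2)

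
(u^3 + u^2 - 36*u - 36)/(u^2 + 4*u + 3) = (u^2 - 36)/(u + 3)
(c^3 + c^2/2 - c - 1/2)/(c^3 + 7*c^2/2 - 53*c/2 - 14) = (c^2 - 1)/(c^2 + 3*c - 28)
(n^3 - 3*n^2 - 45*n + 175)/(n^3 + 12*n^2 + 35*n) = (n^2 - 10*n + 25)/(n*(n + 5))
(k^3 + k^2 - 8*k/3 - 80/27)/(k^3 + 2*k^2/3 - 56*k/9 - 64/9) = (9*k^2 - 3*k - 20)/(3*(3*k^2 - 2*k - 16))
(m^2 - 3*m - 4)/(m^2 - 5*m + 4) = (m + 1)/(m - 1)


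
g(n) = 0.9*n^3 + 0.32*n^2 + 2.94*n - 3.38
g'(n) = 2.7*n^2 + 0.64*n + 2.94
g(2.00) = 10.98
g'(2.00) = 15.02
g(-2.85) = -29.99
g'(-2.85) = 23.05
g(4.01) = 71.59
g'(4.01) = 48.92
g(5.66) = 186.70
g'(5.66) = 93.06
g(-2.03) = -15.56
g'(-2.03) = 12.77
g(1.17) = 1.94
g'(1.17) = 7.38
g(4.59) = 103.89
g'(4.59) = 62.76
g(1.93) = 9.96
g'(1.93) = 14.23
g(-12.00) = -1547.78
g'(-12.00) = 384.06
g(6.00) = 220.18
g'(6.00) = 103.98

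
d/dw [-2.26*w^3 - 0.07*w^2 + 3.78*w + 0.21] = -6.78*w^2 - 0.14*w + 3.78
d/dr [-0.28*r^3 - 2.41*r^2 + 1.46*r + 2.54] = -0.84*r^2 - 4.82*r + 1.46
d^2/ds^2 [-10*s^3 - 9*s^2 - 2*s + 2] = -60*s - 18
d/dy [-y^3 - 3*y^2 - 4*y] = -3*y^2 - 6*y - 4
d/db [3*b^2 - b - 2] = 6*b - 1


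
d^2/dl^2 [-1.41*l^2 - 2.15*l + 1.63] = -2.82000000000000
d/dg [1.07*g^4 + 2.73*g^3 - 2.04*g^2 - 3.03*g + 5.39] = 4.28*g^3 + 8.19*g^2 - 4.08*g - 3.03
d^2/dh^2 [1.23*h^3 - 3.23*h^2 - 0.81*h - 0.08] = 7.38*h - 6.46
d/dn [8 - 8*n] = -8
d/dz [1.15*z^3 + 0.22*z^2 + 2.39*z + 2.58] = 3.45*z^2 + 0.44*z + 2.39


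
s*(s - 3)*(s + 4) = s^3 + s^2 - 12*s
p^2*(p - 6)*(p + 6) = p^4 - 36*p^2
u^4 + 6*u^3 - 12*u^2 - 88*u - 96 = (u - 4)*(u + 2)^2*(u + 6)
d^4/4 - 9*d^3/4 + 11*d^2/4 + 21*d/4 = d*(d/4 + 1/4)*(d - 7)*(d - 3)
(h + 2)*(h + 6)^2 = h^3 + 14*h^2 + 60*h + 72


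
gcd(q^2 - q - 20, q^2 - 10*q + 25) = q - 5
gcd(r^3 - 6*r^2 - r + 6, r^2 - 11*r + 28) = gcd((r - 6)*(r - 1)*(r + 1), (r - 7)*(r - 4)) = 1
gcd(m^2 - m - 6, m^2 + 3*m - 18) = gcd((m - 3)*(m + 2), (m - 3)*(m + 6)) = m - 3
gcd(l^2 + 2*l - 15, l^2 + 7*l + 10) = l + 5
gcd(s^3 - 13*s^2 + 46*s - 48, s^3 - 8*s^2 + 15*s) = s - 3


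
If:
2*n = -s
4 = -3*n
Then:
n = -4/3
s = 8/3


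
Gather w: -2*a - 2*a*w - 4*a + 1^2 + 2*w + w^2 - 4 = -6*a + w^2 + w*(2 - 2*a) - 3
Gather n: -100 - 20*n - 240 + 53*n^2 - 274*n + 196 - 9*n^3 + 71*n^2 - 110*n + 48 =-9*n^3 + 124*n^2 - 404*n - 96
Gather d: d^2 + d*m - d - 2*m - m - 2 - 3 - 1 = d^2 + d*(m - 1) - 3*m - 6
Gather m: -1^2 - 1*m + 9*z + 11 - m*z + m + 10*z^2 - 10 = -m*z + 10*z^2 + 9*z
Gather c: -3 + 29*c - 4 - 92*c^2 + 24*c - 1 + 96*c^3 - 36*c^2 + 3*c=96*c^3 - 128*c^2 + 56*c - 8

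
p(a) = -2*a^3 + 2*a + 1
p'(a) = 2 - 6*a^2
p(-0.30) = 0.45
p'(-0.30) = 1.46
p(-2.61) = 31.34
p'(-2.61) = -38.87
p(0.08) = 1.16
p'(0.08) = 1.96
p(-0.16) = 0.69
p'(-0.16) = 1.85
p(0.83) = 1.52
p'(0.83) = -2.13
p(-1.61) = 6.13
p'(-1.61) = -13.55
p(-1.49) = 4.64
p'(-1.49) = -11.32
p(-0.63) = 0.24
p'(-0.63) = -0.38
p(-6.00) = 421.00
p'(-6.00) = -214.00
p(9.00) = -1439.00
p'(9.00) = -484.00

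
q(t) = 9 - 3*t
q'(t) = -3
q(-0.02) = 9.06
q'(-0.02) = -3.00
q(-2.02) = 15.06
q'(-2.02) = -3.00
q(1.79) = 3.63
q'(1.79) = -3.00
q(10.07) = -21.21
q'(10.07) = -3.00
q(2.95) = 0.15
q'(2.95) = -3.00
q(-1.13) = 12.39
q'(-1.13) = -3.00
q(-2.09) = 15.27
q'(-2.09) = -3.00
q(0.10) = 8.70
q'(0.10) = -3.00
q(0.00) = 9.00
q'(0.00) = -3.00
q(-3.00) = 18.00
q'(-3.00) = -3.00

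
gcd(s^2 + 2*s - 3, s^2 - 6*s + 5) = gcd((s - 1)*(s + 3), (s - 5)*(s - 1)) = s - 1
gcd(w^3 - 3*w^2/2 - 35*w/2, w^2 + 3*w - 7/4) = w + 7/2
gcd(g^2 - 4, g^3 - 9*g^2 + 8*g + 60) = g + 2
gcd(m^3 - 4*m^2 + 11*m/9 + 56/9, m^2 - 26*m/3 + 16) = m - 8/3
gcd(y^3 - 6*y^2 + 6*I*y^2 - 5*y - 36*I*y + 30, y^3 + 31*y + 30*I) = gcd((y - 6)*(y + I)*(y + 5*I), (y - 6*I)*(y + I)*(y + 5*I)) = y^2 + 6*I*y - 5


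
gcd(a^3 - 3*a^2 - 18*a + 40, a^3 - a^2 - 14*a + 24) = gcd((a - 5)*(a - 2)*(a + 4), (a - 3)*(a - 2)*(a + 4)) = a^2 + 2*a - 8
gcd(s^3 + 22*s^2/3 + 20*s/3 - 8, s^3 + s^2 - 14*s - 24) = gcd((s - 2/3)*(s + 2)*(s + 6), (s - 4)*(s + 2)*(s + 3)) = s + 2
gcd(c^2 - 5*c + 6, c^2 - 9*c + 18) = c - 3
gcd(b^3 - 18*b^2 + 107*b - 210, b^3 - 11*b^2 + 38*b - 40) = b - 5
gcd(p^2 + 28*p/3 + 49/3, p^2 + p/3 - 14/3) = p + 7/3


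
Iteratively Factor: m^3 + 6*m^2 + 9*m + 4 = (m + 1)*(m^2 + 5*m + 4) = (m + 1)^2*(m + 4)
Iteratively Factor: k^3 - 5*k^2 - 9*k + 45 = (k - 3)*(k^2 - 2*k - 15) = (k - 5)*(k - 3)*(k + 3)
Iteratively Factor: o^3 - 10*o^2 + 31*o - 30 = (o - 2)*(o^2 - 8*o + 15) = (o - 5)*(o - 2)*(o - 3)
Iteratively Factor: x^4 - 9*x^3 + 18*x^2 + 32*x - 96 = (x - 4)*(x^3 - 5*x^2 - 2*x + 24) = (x - 4)^2*(x^2 - x - 6) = (x - 4)^2*(x - 3)*(x + 2)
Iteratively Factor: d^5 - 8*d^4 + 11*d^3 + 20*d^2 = (d - 4)*(d^4 - 4*d^3 - 5*d^2) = (d - 5)*(d - 4)*(d^3 + d^2) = (d - 5)*(d - 4)*(d + 1)*(d^2) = d*(d - 5)*(d - 4)*(d + 1)*(d)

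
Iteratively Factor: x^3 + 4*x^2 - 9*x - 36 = (x + 4)*(x^2 - 9) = (x - 3)*(x + 4)*(x + 3)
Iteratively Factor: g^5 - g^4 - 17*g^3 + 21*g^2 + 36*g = (g + 1)*(g^4 - 2*g^3 - 15*g^2 + 36*g) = (g - 3)*(g + 1)*(g^3 + g^2 - 12*g) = g*(g - 3)*(g + 1)*(g^2 + g - 12) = g*(g - 3)*(g + 1)*(g + 4)*(g - 3)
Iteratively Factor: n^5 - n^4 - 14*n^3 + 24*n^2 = (n - 2)*(n^4 + n^3 - 12*n^2) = n*(n - 2)*(n^3 + n^2 - 12*n) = n*(n - 2)*(n + 4)*(n^2 - 3*n) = n^2*(n - 2)*(n + 4)*(n - 3)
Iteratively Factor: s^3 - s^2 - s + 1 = (s - 1)*(s^2 - 1) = (s - 1)*(s + 1)*(s - 1)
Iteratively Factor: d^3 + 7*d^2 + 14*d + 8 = (d + 1)*(d^2 + 6*d + 8) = (d + 1)*(d + 4)*(d + 2)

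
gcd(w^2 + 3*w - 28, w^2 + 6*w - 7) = w + 7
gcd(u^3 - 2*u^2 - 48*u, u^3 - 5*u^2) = u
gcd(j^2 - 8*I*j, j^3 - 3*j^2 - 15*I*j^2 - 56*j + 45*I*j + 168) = j - 8*I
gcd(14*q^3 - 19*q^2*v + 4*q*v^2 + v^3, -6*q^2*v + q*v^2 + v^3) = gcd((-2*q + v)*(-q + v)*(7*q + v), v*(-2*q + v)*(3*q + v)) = 2*q - v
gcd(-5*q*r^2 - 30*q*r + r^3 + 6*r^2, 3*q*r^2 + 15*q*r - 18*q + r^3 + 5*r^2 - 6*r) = r + 6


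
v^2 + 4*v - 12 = (v - 2)*(v + 6)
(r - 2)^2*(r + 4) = r^3 - 12*r + 16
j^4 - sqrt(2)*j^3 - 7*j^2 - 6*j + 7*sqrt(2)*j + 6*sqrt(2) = (j - 3)*(j + 1)*(j + 2)*(j - sqrt(2))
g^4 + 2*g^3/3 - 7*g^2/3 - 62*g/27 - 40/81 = (g - 5/3)*(g + 1/3)*(g + 2/3)*(g + 4/3)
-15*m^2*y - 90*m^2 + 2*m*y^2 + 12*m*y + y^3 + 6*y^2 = (-3*m + y)*(5*m + y)*(y + 6)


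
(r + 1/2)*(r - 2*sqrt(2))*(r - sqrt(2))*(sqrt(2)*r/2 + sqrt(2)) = sqrt(2)*r^4/2 - 3*r^3 + 5*sqrt(2)*r^3/4 - 15*r^2/2 + 5*sqrt(2)*r^2/2 - 3*r + 5*sqrt(2)*r + 2*sqrt(2)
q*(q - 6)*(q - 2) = q^3 - 8*q^2 + 12*q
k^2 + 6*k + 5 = (k + 1)*(k + 5)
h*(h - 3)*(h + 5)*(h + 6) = h^4 + 8*h^3 - 3*h^2 - 90*h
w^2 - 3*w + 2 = (w - 2)*(w - 1)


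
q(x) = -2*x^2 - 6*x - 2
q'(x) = -4*x - 6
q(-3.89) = -8.92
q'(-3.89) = 9.56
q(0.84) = -8.45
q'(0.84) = -9.36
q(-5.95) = -37.10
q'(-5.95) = 17.80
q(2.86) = -35.52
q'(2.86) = -17.44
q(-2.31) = 1.19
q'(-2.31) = 3.24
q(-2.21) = 1.49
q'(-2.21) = 2.84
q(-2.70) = -0.38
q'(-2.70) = 4.80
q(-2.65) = -0.15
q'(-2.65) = 4.60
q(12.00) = -362.00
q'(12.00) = -54.00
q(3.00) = -38.00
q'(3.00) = -18.00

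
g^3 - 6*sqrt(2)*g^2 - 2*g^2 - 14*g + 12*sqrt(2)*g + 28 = (g - 2)*(g - 7*sqrt(2))*(g + sqrt(2))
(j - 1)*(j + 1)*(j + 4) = j^3 + 4*j^2 - j - 4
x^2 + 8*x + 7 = (x + 1)*(x + 7)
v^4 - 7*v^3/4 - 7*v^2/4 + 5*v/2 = v*(v - 2)*(v - 1)*(v + 5/4)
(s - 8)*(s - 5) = s^2 - 13*s + 40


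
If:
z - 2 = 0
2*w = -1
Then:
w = -1/2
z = 2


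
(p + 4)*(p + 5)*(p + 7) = p^3 + 16*p^2 + 83*p + 140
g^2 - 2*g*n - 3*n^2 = (g - 3*n)*(g + n)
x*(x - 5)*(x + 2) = x^3 - 3*x^2 - 10*x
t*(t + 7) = t^2 + 7*t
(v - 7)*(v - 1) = v^2 - 8*v + 7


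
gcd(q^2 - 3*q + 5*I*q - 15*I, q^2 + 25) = q + 5*I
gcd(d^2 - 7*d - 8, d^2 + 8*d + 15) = 1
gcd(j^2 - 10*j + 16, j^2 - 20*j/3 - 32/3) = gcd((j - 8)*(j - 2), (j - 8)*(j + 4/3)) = j - 8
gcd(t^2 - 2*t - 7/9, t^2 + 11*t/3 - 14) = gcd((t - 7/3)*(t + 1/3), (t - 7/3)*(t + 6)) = t - 7/3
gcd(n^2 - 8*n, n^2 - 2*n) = n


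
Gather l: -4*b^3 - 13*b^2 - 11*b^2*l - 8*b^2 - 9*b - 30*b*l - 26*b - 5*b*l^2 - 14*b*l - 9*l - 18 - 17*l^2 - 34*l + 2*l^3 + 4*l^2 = -4*b^3 - 21*b^2 - 35*b + 2*l^3 + l^2*(-5*b - 13) + l*(-11*b^2 - 44*b - 43) - 18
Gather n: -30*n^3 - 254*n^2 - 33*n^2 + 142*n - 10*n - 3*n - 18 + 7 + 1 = -30*n^3 - 287*n^2 + 129*n - 10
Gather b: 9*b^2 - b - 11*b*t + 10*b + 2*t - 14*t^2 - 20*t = 9*b^2 + b*(9 - 11*t) - 14*t^2 - 18*t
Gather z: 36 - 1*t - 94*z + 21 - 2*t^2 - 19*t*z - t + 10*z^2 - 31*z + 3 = -2*t^2 - 2*t + 10*z^2 + z*(-19*t - 125) + 60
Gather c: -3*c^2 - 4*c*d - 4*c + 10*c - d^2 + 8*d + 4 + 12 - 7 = -3*c^2 + c*(6 - 4*d) - d^2 + 8*d + 9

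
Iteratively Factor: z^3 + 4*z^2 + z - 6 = (z + 3)*(z^2 + z - 2) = (z + 2)*(z + 3)*(z - 1)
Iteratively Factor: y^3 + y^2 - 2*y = (y)*(y^2 + y - 2) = y*(y - 1)*(y + 2)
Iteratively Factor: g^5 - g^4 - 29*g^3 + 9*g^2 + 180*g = (g + 4)*(g^4 - 5*g^3 - 9*g^2 + 45*g) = (g - 3)*(g + 4)*(g^3 - 2*g^2 - 15*g) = (g - 5)*(g - 3)*(g + 4)*(g^2 + 3*g) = (g - 5)*(g - 3)*(g + 3)*(g + 4)*(g)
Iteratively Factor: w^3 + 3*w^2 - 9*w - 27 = (w + 3)*(w^2 - 9) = (w + 3)^2*(w - 3)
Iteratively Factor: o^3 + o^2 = (o)*(o^2 + o) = o*(o + 1)*(o)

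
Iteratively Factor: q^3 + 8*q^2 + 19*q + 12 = (q + 3)*(q^2 + 5*q + 4) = (q + 1)*(q + 3)*(q + 4)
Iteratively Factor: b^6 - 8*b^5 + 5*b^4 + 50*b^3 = (b)*(b^5 - 8*b^4 + 5*b^3 + 50*b^2) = b^2*(b^4 - 8*b^3 + 5*b^2 + 50*b) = b^2*(b - 5)*(b^3 - 3*b^2 - 10*b) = b^2*(b - 5)^2*(b^2 + 2*b) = b^3*(b - 5)^2*(b + 2)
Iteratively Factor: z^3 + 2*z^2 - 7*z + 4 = (z - 1)*(z^2 + 3*z - 4) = (z - 1)*(z + 4)*(z - 1)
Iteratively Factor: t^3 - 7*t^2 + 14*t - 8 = (t - 1)*(t^2 - 6*t + 8) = (t - 4)*(t - 1)*(t - 2)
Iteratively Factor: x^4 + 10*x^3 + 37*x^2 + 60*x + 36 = (x + 2)*(x^3 + 8*x^2 + 21*x + 18) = (x + 2)*(x + 3)*(x^2 + 5*x + 6) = (x + 2)*(x + 3)^2*(x + 2)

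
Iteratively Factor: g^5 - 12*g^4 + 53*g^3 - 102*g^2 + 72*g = (g)*(g^4 - 12*g^3 + 53*g^2 - 102*g + 72) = g*(g - 2)*(g^3 - 10*g^2 + 33*g - 36) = g*(g - 3)*(g - 2)*(g^2 - 7*g + 12) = g*(g - 3)^2*(g - 2)*(g - 4)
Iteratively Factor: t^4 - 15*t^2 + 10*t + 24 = (t + 4)*(t^3 - 4*t^2 + t + 6) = (t + 1)*(t + 4)*(t^2 - 5*t + 6) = (t - 2)*(t + 1)*(t + 4)*(t - 3)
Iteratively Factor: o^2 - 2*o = (o)*(o - 2)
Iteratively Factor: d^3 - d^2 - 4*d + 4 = (d - 1)*(d^2 - 4) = (d - 2)*(d - 1)*(d + 2)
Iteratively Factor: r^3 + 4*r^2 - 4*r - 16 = (r + 4)*(r^2 - 4) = (r - 2)*(r + 4)*(r + 2)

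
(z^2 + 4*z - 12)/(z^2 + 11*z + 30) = (z - 2)/(z + 5)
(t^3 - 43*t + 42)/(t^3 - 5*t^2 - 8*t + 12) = (t + 7)/(t + 2)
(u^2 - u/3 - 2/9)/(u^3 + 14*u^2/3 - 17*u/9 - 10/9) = 1/(u + 5)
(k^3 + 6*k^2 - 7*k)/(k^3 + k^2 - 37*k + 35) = k/(k - 5)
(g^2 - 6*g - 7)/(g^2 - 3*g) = (g^2 - 6*g - 7)/(g*(g - 3))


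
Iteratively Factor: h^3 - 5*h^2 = (h)*(h^2 - 5*h) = h*(h - 5)*(h)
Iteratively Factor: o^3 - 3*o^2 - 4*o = (o)*(o^2 - 3*o - 4) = o*(o - 4)*(o + 1)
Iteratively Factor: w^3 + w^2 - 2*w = (w)*(w^2 + w - 2) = w*(w - 1)*(w + 2)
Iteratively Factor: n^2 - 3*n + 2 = (n - 2)*(n - 1)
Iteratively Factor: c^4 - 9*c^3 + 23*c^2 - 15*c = (c - 1)*(c^3 - 8*c^2 + 15*c) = (c - 5)*(c - 1)*(c^2 - 3*c) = c*(c - 5)*(c - 1)*(c - 3)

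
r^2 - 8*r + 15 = (r - 5)*(r - 3)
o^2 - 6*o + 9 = (o - 3)^2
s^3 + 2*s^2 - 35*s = s*(s - 5)*(s + 7)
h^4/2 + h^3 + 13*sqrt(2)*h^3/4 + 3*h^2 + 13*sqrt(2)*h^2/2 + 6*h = h*(h/2 + 1)*(h + sqrt(2)/2)*(h + 6*sqrt(2))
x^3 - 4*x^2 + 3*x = x*(x - 3)*(x - 1)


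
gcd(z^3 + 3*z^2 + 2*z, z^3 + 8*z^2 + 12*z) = z^2 + 2*z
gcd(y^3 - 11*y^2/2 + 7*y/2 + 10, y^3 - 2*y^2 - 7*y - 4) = y^2 - 3*y - 4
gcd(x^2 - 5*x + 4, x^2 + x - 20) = x - 4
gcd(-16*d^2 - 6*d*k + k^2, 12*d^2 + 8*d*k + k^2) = 2*d + k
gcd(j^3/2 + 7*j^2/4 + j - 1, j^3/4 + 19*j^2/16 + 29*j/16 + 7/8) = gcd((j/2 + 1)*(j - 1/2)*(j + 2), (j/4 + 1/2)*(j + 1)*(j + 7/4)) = j + 2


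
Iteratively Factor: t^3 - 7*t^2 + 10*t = (t - 5)*(t^2 - 2*t) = t*(t - 5)*(t - 2)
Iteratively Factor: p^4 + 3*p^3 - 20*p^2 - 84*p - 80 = (p - 5)*(p^3 + 8*p^2 + 20*p + 16) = (p - 5)*(p + 2)*(p^2 + 6*p + 8) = (p - 5)*(p + 2)*(p + 4)*(p + 2)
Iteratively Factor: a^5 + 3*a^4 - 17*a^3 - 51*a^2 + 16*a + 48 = (a + 4)*(a^4 - a^3 - 13*a^2 + a + 12) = (a + 1)*(a + 4)*(a^3 - 2*a^2 - 11*a + 12) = (a + 1)*(a + 3)*(a + 4)*(a^2 - 5*a + 4) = (a - 4)*(a + 1)*(a + 3)*(a + 4)*(a - 1)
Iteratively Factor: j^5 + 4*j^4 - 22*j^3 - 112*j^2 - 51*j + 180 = (j + 4)*(j^4 - 22*j^2 - 24*j + 45) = (j + 3)*(j + 4)*(j^3 - 3*j^2 - 13*j + 15) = (j - 5)*(j + 3)*(j + 4)*(j^2 + 2*j - 3) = (j - 5)*(j + 3)^2*(j + 4)*(j - 1)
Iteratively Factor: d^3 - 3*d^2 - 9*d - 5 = (d - 5)*(d^2 + 2*d + 1) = (d - 5)*(d + 1)*(d + 1)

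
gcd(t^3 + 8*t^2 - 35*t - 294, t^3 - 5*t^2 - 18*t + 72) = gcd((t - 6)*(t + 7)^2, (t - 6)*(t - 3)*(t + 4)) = t - 6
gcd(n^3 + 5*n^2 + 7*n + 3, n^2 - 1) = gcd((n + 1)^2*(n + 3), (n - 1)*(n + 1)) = n + 1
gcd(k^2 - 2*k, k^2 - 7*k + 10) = k - 2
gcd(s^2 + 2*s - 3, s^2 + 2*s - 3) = s^2 + 2*s - 3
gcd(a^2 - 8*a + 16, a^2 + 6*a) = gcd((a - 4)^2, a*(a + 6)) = 1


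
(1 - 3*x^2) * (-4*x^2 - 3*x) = 12*x^4 + 9*x^3 - 4*x^2 - 3*x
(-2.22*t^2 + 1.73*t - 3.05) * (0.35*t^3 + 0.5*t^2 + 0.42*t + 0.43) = -0.777*t^5 - 0.5045*t^4 - 1.1349*t^3 - 1.753*t^2 - 0.5371*t - 1.3115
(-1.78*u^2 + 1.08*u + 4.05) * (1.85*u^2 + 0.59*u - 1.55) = -3.293*u^4 + 0.9478*u^3 + 10.8887*u^2 + 0.7155*u - 6.2775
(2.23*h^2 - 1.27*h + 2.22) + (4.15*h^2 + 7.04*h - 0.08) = 6.38*h^2 + 5.77*h + 2.14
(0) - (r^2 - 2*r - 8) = -r^2 + 2*r + 8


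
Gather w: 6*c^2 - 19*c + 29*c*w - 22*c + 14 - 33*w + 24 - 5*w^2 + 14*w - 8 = 6*c^2 - 41*c - 5*w^2 + w*(29*c - 19) + 30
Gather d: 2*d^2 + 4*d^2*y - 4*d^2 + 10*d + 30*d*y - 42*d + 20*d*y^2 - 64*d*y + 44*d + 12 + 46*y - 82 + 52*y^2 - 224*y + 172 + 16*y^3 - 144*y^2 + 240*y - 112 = d^2*(4*y - 2) + d*(20*y^2 - 34*y + 12) + 16*y^3 - 92*y^2 + 62*y - 10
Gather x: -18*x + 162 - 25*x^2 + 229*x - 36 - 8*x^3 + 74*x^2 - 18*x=-8*x^3 + 49*x^2 + 193*x + 126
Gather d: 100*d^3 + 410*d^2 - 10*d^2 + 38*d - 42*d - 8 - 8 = 100*d^3 + 400*d^2 - 4*d - 16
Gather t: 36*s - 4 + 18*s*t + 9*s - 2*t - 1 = 45*s + t*(18*s - 2) - 5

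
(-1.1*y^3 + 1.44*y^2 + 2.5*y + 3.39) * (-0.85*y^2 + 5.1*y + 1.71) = 0.935*y^5 - 6.834*y^4 + 3.338*y^3 + 12.3309*y^2 + 21.564*y + 5.7969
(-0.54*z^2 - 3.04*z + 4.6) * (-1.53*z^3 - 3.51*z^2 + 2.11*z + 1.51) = 0.8262*z^5 + 6.5466*z^4 + 2.493*z^3 - 23.3758*z^2 + 5.1156*z + 6.946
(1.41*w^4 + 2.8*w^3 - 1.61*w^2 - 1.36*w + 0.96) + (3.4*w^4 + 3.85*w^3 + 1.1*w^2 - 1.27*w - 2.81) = 4.81*w^4 + 6.65*w^3 - 0.51*w^2 - 2.63*w - 1.85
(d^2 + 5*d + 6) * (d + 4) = d^3 + 9*d^2 + 26*d + 24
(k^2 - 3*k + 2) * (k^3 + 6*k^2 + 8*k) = k^5 + 3*k^4 - 8*k^3 - 12*k^2 + 16*k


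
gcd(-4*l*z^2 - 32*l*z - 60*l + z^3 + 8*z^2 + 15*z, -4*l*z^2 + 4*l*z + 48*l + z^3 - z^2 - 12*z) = -4*l*z - 12*l + z^2 + 3*z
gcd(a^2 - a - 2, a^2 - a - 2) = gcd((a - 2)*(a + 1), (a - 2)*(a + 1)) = a^2 - a - 2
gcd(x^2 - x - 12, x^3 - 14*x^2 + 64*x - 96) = x - 4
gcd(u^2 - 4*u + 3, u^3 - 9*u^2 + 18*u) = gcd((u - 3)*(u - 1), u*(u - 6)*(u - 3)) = u - 3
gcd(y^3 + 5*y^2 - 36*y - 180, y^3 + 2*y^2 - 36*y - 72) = y^2 - 36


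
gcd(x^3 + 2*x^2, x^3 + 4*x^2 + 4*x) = x^2 + 2*x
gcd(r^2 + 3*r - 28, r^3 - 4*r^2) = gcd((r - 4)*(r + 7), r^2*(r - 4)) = r - 4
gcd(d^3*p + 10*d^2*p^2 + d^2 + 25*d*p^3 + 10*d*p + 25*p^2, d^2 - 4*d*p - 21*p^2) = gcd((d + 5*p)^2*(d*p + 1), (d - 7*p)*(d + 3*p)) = 1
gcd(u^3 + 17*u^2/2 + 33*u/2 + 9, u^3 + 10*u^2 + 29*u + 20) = u + 1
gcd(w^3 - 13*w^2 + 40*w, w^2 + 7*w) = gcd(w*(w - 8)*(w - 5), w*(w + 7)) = w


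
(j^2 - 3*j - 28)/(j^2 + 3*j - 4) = (j - 7)/(j - 1)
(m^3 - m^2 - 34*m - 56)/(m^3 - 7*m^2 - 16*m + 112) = (m + 2)/(m - 4)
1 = 1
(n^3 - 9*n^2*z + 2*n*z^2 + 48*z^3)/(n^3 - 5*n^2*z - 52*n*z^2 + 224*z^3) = (-n^2 + n*z + 6*z^2)/(-n^2 - 3*n*z + 28*z^2)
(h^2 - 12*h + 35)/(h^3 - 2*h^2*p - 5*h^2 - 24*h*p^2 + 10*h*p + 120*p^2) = (7 - h)/(-h^2 + 2*h*p + 24*p^2)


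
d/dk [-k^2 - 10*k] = -2*k - 10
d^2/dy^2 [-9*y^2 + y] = -18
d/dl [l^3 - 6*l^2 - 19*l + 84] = 3*l^2 - 12*l - 19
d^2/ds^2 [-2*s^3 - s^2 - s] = -12*s - 2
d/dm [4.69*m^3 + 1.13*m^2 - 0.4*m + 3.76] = 14.07*m^2 + 2.26*m - 0.4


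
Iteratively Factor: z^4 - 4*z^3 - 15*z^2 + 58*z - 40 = (z - 2)*(z^3 - 2*z^2 - 19*z + 20) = (z - 5)*(z - 2)*(z^2 + 3*z - 4) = (z - 5)*(z - 2)*(z - 1)*(z + 4)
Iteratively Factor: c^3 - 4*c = (c - 2)*(c^2 + 2*c) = c*(c - 2)*(c + 2)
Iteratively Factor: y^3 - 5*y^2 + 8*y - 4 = (y - 1)*(y^2 - 4*y + 4) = (y - 2)*(y - 1)*(y - 2)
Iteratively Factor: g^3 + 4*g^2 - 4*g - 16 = (g - 2)*(g^2 + 6*g + 8) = (g - 2)*(g + 2)*(g + 4)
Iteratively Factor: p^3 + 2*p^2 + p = (p + 1)*(p^2 + p) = p*(p + 1)*(p + 1)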